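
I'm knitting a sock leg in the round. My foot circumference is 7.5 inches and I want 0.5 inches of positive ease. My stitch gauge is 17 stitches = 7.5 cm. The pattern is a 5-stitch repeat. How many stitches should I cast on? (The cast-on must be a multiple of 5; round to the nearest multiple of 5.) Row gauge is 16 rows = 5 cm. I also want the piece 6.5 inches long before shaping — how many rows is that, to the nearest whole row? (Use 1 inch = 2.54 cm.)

Cast on 45 stitches; work 53 rows.

Finished = 7.5 + 0.5 = 8 inches.
8 inches × 2.54 = 20.32 cm.
17/7.5 = 2.267 sts per cm; 20.32 × 2.267 = 46.06 sts.
Nearest multiple of 5 → 45.
6.5 inches = 16.51 cm; × 3.2 = 52.83 → 53 rows.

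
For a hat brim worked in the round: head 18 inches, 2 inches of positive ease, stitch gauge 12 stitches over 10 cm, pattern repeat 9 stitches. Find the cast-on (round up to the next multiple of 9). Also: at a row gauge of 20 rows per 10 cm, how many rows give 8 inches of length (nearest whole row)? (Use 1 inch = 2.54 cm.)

Cast on 63 stitches; work 41 rows.

Finished = 18 + 2 = 20 inches.
20 inches × 2.54 = 50.80 cm.
12/10 = 1.2 sts per cm; 50.80 × 1.2 = 60.96 sts.
Next multiple of 9 → 63.
8 inches = 20.32 cm; × 2 = 40.64 → 41 rows.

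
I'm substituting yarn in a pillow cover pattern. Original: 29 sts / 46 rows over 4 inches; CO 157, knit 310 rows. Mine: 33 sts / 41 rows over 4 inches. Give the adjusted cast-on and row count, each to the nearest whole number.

Cast on 179 stitches; work 276 rows.

Stitches: 157 × 33/29 = 178.66 → 179.
Rows: 310 × 41/46 = 276.30 → 276.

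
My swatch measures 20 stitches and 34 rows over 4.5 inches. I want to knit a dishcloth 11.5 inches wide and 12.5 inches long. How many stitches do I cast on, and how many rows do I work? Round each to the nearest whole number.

Stitch gauge = 20/4.5 = 4.444 sts/in; 11.5 × 4.444 = 51.11 → 51 sts.
Row gauge = 34/4.5 = 7.556 rows/in; 12.5 × 7.556 = 94.44 → 94 rows.

Cast on 51 stitches and work 94 rows.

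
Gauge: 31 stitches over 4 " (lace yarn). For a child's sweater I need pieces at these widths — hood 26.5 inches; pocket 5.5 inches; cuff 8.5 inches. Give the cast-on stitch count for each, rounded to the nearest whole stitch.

hood 205; pocket 43; cuff 66.

Rate = 31/4 = 7.75 sts per in.
hood: 26.5 × 7.75 = 205.38 → 205.
pocket: 5.5 × 7.75 = 42.62 → 43.
cuff: 8.5 × 7.75 = 65.88 → 66.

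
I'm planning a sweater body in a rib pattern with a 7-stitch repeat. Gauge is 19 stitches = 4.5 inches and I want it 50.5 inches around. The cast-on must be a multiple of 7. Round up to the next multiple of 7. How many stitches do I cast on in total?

Cast on 217 stitches.

19 / 4.5 = 4.222 sts per inch.
50.5 × 4.222 = 213.22 sts.
Next multiple of 7: 217.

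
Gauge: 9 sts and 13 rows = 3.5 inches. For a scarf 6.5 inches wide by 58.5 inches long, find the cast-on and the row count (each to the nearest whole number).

Cast on 17 stitches and work 217 rows.

Stitch gauge = 9/3.5 = 2.571 sts/in; 6.5 × 2.571 = 16.71 → 17 sts.
Row gauge = 13/3.5 = 3.714 rows/in; 58.5 × 3.714 = 217.29 → 217 rows.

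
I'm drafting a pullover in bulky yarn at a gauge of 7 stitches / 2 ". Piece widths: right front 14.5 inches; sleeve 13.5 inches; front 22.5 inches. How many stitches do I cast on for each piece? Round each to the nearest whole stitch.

Rate = 7/2 = 3.5 sts per in.
right front: 14.5 × 3.5 = 50.75 → 51.
sleeve: 13.5 × 3.5 = 47.25 → 47.
front: 22.5 × 3.5 = 78.75 → 79.

right front 51; sleeve 47; front 79.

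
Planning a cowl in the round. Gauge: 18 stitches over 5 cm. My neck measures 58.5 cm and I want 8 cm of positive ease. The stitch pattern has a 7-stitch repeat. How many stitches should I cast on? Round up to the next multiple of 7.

Finished = 58.5 + 8 = 66.5 cm.
18 / 5 = 3.6 sts/cm.
66.5 × 3.6 = 239.40 sts.
Next multiple of 7: 245.

CO 245 sts.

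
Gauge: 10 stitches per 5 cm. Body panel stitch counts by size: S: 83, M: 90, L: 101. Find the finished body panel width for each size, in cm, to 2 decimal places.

S 41.50 cm; M 45.00 cm; L 50.50 cm.

10/5 = 2 sts per cm.
S: 83 / 2 = 41.500 → 41.50 cm.
M: 90 / 2 = 45.000 → 45.00 cm.
L: 101 / 2 = 50.500 → 50.50 cm.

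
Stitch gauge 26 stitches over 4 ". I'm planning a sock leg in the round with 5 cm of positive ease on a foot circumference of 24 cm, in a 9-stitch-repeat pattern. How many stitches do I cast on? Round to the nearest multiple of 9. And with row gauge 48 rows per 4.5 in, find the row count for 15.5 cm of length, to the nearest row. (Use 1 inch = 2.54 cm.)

Finished = 24 + 5 = 29 cm.
29 cm × 1/2.54 = 11.42 inches.
26/4 = 6.5 sts per in; 11.42 × 6.5 = 74.21 sts.
Nearest multiple of 9 → 72.
15.5 cm = 6.10 inches; × 10.667 = 65.09 → 65 rows.

Cast on 72 stitches; work 65 rows.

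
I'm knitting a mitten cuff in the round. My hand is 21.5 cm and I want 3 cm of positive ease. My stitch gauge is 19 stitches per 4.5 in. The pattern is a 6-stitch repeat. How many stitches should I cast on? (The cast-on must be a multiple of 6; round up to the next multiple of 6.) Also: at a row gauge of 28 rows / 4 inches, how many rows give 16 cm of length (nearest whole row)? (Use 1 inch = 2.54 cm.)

Finished = 21.5 + 3 = 24.5 cm.
24.5 cm × 1/2.54 = 9.65 inches.
19/4.5 = 4.222 sts per in; 9.65 × 4.222 = 40.73 sts.
Next multiple of 6 → 42.
16 cm = 6.30 inches; × 7 = 44.09 → 44 rows.

Cast on 42 stitches; work 44 rows.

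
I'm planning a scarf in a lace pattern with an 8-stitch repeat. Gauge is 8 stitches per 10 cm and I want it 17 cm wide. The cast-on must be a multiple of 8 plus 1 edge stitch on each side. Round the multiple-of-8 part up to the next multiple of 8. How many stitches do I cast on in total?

8 / 10 = 0.8 sts per cm.
17 × 0.8 = 13.60 sts.
Less 2 edge sts → 11.60 for the repeat.
Next multiple of 8: 16.
Add back 2 edge sts → 18.

18 stitches.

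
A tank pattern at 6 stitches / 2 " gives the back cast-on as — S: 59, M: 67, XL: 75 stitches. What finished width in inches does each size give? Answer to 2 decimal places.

S 19.67 inches; M 22.33 inches; XL 25.00 inches.

6/2 = 3 sts per in.
S: 59 / 3 = 19.667 → 19.67 in.
M: 67 / 3 = 22.333 → 22.33 in.
XL: 75 / 3 = 25.000 → 25.00 in.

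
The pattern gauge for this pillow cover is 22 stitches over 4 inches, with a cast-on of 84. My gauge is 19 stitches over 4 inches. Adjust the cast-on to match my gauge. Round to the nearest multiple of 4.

Cast on 72 stitches.

Scale factor = 19 / 22 = 0.864.
84 × 19 / 22 = 72.55 sts.
→ 72 sts.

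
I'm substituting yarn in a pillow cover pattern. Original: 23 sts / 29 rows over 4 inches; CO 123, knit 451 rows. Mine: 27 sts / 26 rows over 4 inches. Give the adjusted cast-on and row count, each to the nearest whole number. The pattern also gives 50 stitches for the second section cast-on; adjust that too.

Stitches: 123 × 27/23 = 144.39 → 144.
Rows: 451 × 26/29 = 404.34 → 404.
second section cast-on: 50 × 27/23 = 58.70 → 59.

Cast on 144 stitches; work 404 rows; second section cast-on 59 stitches.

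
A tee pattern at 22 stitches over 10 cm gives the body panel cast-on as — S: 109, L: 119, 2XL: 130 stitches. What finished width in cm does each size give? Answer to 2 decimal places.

S 49.55 cm; L 54.09 cm; 2XL 59.09 cm.

22/10 = 2.2 sts per cm.
S: 109 / 2.2 = 49.545 → 49.55 cm.
L: 119 / 2.2 = 54.091 → 54.09 cm.
2XL: 130 / 2.2 = 59.091 → 59.09 cm.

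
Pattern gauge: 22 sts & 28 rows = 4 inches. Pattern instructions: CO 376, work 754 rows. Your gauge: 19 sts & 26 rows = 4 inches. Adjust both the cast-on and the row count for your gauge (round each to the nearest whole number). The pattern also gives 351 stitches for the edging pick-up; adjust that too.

Cast on 325 stitches; work 700 rows; edging pick-up 303 stitches.

Stitches: 376 × 19/22 = 324.73 → 325.
Rows: 754 × 26/28 = 700.14 → 700.
edging pick-up: 351 × 19/22 = 303.14 → 303.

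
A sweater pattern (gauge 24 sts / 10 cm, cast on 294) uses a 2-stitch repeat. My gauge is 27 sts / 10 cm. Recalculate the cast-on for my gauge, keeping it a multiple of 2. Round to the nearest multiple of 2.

CO 330 sts.

294 × 27 / 24 = 330.75.
Nearest multiple of 2: 330.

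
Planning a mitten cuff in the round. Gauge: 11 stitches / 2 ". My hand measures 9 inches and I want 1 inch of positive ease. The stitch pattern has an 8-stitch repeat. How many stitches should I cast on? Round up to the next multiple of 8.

Finished = 9 + 1 = 10 inches.
11 / 2 = 5.5 sts/in.
10 × 5.5 = 55.00 sts.
Next multiple of 8: 56.

56 stitches.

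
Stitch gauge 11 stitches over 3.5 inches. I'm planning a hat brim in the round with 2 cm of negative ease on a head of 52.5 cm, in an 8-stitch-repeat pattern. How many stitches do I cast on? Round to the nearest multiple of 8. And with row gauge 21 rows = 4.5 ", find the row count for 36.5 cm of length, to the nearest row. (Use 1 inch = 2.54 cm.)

Finished = 52.5 − 2 = 50.5 cm.
50.5 cm × 1/2.54 = 19.88 inches.
11/3.5 = 3.143 sts per in; 19.88 × 3.143 = 62.49 sts.
Nearest multiple of 8 → 64.
36.5 cm = 14.37 inches; × 4.667 = 67.06 → 67 rows.

Cast on 64 stitches; work 67 rows.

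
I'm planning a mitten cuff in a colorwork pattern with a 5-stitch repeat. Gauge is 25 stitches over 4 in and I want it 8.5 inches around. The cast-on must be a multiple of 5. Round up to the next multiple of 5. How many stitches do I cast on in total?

25 / 4 = 6.25 sts per inch.
8.5 × 6.25 = 53.12 sts.
Next multiple of 5: 55.

Cast on 55 stitches.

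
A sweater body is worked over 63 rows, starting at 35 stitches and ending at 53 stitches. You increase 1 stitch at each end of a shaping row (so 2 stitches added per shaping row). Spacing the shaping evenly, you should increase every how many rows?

Stitches to add: |53 − 35| = 18.
Shaping rows needed: 18 / 2 = 9.
63 rows / 9 = every 7 rows.

Increase every 7th row.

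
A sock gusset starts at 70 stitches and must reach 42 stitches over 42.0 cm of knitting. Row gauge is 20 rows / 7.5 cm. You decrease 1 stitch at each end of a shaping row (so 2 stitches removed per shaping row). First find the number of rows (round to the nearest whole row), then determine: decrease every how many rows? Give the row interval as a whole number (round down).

Rows = 42.0 × 2.667 = 112.0 → 112 rows.
Stitches to remove: 28 → 14 shaping rows (at 2 st each).
112 / 14 = 8.00 → every 8 rows.

Decrease every 8th row.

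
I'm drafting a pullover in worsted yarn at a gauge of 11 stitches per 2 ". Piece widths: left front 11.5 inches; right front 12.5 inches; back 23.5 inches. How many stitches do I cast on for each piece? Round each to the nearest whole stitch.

left front 63; right front 69; back 129.

Rate = 11/2 = 5.5 sts per in.
left front: 11.5 × 5.5 = 63.25 → 63.
right front: 12.5 × 5.5 = 68.75 → 69.
back: 23.5 × 5.5 = 129.25 → 129.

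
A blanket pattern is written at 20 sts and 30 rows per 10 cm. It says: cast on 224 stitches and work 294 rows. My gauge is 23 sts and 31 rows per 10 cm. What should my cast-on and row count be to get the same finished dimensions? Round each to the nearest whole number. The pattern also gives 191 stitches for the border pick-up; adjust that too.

Stitches: 224 × 23/20 = 257.60 → 258.
Rows: 294 × 31/30 = 303.80 → 304.
border pick-up: 191 × 23/20 = 219.65 → 220.

Cast on 258 stitches; work 304 rows; border pick-up 220 stitches.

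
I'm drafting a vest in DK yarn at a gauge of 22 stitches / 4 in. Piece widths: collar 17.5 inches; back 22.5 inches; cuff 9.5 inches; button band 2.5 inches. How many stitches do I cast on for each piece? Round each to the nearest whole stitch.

Rate = 22/4 = 5.5 sts per in.
collar: 17.5 × 5.5 = 96.25 → 96.
back: 22.5 × 5.5 = 123.75 → 124.
cuff: 9.5 × 5.5 = 52.25 → 52.
button band: 2.5 × 5.5 = 13.75 → 14.

collar 96; back 124; cuff 52; button band 14.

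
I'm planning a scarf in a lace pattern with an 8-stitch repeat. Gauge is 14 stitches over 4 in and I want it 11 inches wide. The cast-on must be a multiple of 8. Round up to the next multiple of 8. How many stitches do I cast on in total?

14 / 4 = 3.5 sts per inch.
11 × 3.5 = 38.50 sts.
Next multiple of 8: 40.

CO 40 sts.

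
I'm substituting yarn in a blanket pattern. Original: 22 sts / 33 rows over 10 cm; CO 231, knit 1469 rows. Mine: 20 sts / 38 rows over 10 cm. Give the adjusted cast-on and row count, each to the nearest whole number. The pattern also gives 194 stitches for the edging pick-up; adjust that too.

Stitches: 231 × 20/22 = 210.00 → 210.
Rows: 1469 × 38/33 = 1691.58 → 1692.
edging pick-up: 194 × 20/22 = 176.36 → 176.

Cast on 210 stitches; work 1692 rows; edging pick-up 176 stitches.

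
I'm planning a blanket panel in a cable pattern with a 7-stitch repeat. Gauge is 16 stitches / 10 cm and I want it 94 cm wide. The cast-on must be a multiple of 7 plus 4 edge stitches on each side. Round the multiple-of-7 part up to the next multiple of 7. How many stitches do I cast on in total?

155 stitches.

16 / 10 = 1.6 sts per cm.
94 × 1.6 = 150.40 sts.
Less 8 edge sts → 142.40 for the repeat.
Next multiple of 7: 147.
Add back 8 edge sts → 155.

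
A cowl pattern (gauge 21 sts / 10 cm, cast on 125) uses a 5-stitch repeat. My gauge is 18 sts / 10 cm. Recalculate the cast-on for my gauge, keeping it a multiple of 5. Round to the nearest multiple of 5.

CO 105 sts.

125 × 18 / 21 = 107.14.
Nearest multiple of 5: 105.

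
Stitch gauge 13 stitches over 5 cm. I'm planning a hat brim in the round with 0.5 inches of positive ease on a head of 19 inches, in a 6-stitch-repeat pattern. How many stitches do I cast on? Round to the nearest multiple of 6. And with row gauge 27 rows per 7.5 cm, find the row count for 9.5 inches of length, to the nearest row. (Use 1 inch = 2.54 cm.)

Finished = 19 + 0.5 = 19.5 inches.
19.5 inches × 2.54 = 49.53 cm.
13/5 = 2.6 sts per cm; 49.53 × 2.6 = 128.78 sts.
Nearest multiple of 6 → 126.
9.5 inches = 24.13 cm; × 3.6 = 86.87 → 87 rows.

Cast on 126 stitches; work 87 rows.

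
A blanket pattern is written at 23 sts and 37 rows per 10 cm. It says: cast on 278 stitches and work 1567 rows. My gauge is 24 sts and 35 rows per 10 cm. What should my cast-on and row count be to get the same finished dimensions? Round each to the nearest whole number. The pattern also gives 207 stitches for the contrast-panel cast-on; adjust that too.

Stitches: 278 × 24/23 = 290.09 → 290.
Rows: 1567 × 35/37 = 1482.30 → 1482.
contrast-panel cast-on: 207 × 24/23 = 216.00 → 216.

Cast on 290 stitches; work 1482 rows; contrast-panel cast-on 216 stitches.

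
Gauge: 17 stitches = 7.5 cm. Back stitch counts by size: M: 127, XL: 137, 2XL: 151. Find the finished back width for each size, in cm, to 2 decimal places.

M 56.03 cm; XL 60.44 cm; 2XL 66.62 cm.

17/7.5 = 2.267 sts per cm.
M: 127 / 2.267 = 56.029 → 56.03 cm.
XL: 137 / 2.267 = 60.441 → 60.44 cm.
2XL: 151 / 2.267 = 66.618 → 66.62 cm.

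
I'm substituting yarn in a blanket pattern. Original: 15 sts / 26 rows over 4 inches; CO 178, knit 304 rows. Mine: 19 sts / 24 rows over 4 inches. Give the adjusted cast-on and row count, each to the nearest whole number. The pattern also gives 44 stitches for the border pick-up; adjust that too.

Cast on 225 stitches; work 281 rows; border pick-up 56 stitches.

Stitches: 178 × 19/15 = 225.47 → 225.
Rows: 304 × 24/26 = 280.62 → 281.
border pick-up: 44 × 19/15 = 55.73 → 56.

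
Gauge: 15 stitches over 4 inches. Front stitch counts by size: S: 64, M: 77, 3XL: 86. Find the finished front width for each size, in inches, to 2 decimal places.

S 17.07 inches; M 20.53 inches; 3XL 22.93 inches.

15/4 = 3.75 sts per in.
S: 64 / 3.75 = 17.067 → 17.07 in.
M: 77 / 3.75 = 20.533 → 20.53 in.
3XL: 86 / 3.75 = 22.933 → 22.93 in.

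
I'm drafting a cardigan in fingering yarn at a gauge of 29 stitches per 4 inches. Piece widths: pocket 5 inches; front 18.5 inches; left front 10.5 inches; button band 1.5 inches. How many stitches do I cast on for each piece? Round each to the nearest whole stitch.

pocket 36; front 134; left front 76; button band 11.

Rate = 29/4 = 7.25 sts per in.
pocket: 5 × 7.25 = 36.25 → 36.
front: 18.5 × 7.25 = 134.12 → 134.
left front: 10.5 × 7.25 = 76.12 → 76.
button band: 1.5 × 7.25 = 10.88 → 11.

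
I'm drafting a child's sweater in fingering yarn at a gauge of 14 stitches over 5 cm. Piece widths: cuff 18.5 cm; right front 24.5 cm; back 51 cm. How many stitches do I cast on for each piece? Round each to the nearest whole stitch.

Rate = 14/5 = 2.8 sts per cm.
cuff: 18.5 × 2.8 = 51.80 → 52.
right front: 24.5 × 2.8 = 68.60 → 69.
back: 51 × 2.8 = 142.80 → 143.

cuff 52; right front 69; back 143.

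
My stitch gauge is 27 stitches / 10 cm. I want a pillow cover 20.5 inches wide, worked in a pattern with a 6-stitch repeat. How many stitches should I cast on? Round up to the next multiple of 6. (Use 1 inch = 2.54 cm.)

144 stitches.

20.5 in = 20.5 × 2.54 = 52.07 cm.
27 / 10 = 2.7 sts/cm.
52.07 × 2.7 = 140.59 sts.
→ 144.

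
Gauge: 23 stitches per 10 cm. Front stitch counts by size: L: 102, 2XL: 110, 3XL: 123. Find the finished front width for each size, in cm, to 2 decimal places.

23/10 = 2.3 sts per cm.
L: 102 / 2.3 = 44.348 → 44.35 cm.
2XL: 110 / 2.3 = 47.826 → 47.83 cm.
3XL: 123 / 2.3 = 53.478 → 53.48 cm.

L 44.35 cm; 2XL 47.83 cm; 3XL 53.48 cm.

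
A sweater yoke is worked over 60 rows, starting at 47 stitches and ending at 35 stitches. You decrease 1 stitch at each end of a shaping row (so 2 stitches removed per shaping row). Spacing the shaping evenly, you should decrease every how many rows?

Stitches to remove: |35 − 47| = 12.
Shaping rows needed: 12 / 2 = 6.
60 rows / 6 = every 10 rows.

Decrease every 10th row.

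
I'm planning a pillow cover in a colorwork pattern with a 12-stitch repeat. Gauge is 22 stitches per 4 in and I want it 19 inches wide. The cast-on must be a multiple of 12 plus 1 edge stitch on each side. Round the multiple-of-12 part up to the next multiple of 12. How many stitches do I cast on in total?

110 stitches.

22 / 4 = 5.5 sts per inch.
19 × 5.5 = 104.50 sts.
Less 2 edge sts → 102.50 for the repeat.
Next multiple of 12: 108.
Add back 2 edge sts → 110.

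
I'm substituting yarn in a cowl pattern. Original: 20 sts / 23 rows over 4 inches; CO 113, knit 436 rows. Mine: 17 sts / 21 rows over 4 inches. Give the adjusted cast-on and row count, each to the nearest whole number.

Stitches: 113 × 17/20 = 96.05 → 96.
Rows: 436 × 21/23 = 398.09 → 398.

Cast on 96 stitches; work 398 rows.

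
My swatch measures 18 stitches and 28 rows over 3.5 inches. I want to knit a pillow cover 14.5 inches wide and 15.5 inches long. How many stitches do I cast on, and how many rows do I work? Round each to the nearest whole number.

Cast on 75 stitches and work 124 rows.

Stitch gauge = 18/3.5 = 5.143 sts/in; 14.5 × 5.143 = 74.57 → 75 sts.
Row gauge = 28/3.5 = 8 rows/in; 15.5 × 8 = 124.00 → 124 rows.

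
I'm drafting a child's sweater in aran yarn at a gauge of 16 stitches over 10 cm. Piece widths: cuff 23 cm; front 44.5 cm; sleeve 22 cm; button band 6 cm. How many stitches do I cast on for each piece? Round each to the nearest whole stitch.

Rate = 16/10 = 1.6 sts per cm.
cuff: 23 × 1.6 = 36.80 → 37.
front: 44.5 × 1.6 = 71.20 → 71.
sleeve: 22 × 1.6 = 35.20 → 35.
button band: 6 × 1.6 = 9.60 → 10.

cuff 37; front 71; sleeve 35; button band 10.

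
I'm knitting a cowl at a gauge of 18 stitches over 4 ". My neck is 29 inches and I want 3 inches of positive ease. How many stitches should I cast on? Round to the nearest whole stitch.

Finished = 29 + 3 = 32 in.
18 / 4 = 4.5 sts per inch.
32.00 × 4.5 = 144.00 sts.

144 stitches.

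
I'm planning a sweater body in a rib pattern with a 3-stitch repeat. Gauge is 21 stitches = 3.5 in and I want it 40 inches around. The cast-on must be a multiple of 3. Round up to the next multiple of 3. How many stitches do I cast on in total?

21 / 3.5 = 6 sts per inch.
40 × 6 = 240.00 sts.
Next multiple of 3: 240.

240 stitches.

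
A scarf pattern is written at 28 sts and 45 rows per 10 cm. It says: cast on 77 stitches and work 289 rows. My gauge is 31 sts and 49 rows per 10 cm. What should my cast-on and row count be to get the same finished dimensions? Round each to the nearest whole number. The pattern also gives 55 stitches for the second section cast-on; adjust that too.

Stitches: 77 × 31/28 = 85.25 → 85.
Rows: 289 × 49/45 = 314.69 → 315.
second section cast-on: 55 × 31/28 = 60.89 → 61.

Cast on 85 stitches; work 315 rows; second section cast-on 61 stitches.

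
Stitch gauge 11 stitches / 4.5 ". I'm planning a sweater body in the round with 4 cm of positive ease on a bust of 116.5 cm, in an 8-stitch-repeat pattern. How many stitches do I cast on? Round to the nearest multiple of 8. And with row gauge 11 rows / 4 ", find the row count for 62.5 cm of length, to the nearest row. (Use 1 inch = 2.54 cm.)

Finished = 116.5 + 4 = 120.5 cm.
120.5 cm × 1/2.54 = 47.44 inches.
11/4.5 = 2.444 sts per in; 47.44 × 2.444 = 115.97 sts.
Nearest multiple of 8 → 112.
62.5 cm = 24.61 inches; × 2.75 = 67.67 → 68 rows.

Cast on 112 stitches; work 68 rows.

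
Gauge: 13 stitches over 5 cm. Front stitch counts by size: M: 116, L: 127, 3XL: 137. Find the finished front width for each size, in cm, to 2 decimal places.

M 44.62 cm; L 48.85 cm; 3XL 52.69 cm.

13/5 = 2.6 sts per cm.
M: 116 / 2.6 = 44.615 → 44.62 cm.
L: 127 / 2.6 = 48.846 → 48.85 cm.
3XL: 137 / 2.6 = 52.692 → 52.69 cm.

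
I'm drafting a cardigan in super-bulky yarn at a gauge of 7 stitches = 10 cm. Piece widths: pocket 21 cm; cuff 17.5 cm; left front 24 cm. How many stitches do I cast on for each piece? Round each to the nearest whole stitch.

pocket 15; cuff 12; left front 17.

Rate = 7/10 = 0.7 sts per cm.
pocket: 21 × 0.7 = 14.70 → 15.
cuff: 17.5 × 0.7 = 12.25 → 12.
left front: 24 × 0.7 = 16.80 → 17.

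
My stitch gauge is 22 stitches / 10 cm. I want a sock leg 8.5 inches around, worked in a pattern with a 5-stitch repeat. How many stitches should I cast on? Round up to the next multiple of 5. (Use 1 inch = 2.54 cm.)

8.5 in = 8.5 × 2.54 = 21.59 cm.
22 / 10 = 2.2 sts/cm.
21.59 × 2.2 = 47.50 sts.
→ 50.

CO 50 sts.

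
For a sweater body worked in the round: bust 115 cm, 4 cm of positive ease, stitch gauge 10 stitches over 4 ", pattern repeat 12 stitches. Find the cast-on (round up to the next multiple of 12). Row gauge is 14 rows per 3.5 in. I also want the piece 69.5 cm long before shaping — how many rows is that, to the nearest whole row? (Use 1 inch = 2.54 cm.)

Cast on 120 stitches; work 109 rows.

Finished = 115 + 4 = 119 cm.
119 cm × 1/2.54 = 46.85 inches.
10/4 = 2.5 sts per in; 46.85 × 2.5 = 117.13 sts.
Next multiple of 12 → 120.
69.5 cm = 27.36 inches; × 4 = 109.45 → 109 rows.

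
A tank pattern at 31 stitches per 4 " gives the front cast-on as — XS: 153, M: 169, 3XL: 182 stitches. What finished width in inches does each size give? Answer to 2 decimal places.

XS 19.74 inches; M 21.81 inches; 3XL 23.48 inches.

31/4 = 7.75 sts per in.
XS: 153 / 7.75 = 19.742 → 19.74 in.
M: 169 / 7.75 = 21.806 → 21.81 in.
3XL: 182 / 7.75 = 23.484 → 23.48 in.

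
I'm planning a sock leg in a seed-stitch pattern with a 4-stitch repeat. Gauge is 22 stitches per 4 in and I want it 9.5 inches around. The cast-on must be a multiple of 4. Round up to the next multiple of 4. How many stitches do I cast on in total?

22 / 4 = 5.5 sts per inch.
9.5 × 5.5 = 52.25 sts.
Next multiple of 4: 56.

CO 56 sts.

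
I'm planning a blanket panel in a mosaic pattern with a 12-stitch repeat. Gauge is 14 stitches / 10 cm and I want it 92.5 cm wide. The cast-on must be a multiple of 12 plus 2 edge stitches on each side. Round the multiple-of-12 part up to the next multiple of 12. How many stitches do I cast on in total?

14 / 10 = 1.4 sts per cm.
92.5 × 1.4 = 129.50 sts.
Less 4 edge sts → 125.50 for the repeat.
Next multiple of 12: 132.
Add back 4 edge sts → 136.

136 stitches.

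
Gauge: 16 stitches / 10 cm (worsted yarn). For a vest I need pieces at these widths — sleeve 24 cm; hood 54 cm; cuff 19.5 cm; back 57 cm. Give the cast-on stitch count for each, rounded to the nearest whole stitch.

sleeve 38; hood 86; cuff 31; back 91.

Rate = 16/10 = 1.6 sts per cm.
sleeve: 24 × 1.6 = 38.40 → 38.
hood: 54 × 1.6 = 86.40 → 86.
cuff: 19.5 × 1.6 = 31.20 → 31.
back: 57 × 1.6 = 91.20 → 91.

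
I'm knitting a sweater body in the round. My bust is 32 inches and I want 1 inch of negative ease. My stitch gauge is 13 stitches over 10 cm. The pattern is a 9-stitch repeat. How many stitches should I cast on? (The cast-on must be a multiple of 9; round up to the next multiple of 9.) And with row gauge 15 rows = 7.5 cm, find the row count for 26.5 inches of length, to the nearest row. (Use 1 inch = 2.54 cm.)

Finished = 32 − 1 = 31 inches.
31 inches × 2.54 = 78.74 cm.
13/10 = 1.3 sts per cm; 78.74 × 1.3 = 102.36 sts.
Next multiple of 9 → 108.
26.5 inches = 67.31 cm; × 2 = 134.62 → 135 rows.

Cast on 108 stitches; work 135 rows.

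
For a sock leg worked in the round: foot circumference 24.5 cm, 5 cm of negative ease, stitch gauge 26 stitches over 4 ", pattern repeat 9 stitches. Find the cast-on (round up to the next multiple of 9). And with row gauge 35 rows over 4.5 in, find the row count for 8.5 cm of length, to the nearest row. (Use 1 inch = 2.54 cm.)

Cast on 54 stitches; work 26 rows.

Finished = 24.5 − 5 = 19.5 cm.
19.5 cm × 1/2.54 = 7.68 inches.
26/4 = 6.5 sts per in; 7.68 × 6.5 = 49.90 sts.
Next multiple of 9 → 54.
8.5 cm = 3.35 inches; × 7.778 = 26.03 → 26 rows.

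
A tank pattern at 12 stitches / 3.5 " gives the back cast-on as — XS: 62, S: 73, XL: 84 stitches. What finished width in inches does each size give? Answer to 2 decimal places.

12/3.5 = 3.429 sts per in.
XS: 62 / 3.429 = 18.083 → 18.08 in.
S: 73 / 3.429 = 21.292 → 21.29 in.
XL: 84 / 3.429 = 24.500 → 24.50 in.

XS 18.08 inches; S 21.29 inches; XL 24.50 inches.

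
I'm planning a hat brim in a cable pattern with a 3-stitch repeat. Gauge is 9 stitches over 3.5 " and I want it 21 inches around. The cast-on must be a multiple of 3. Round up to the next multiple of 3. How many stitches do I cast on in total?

CO 54 sts.

9 / 3.5 = 2.571 sts per inch.
21 × 2.571 = 54.00 sts.
Next multiple of 3: 54.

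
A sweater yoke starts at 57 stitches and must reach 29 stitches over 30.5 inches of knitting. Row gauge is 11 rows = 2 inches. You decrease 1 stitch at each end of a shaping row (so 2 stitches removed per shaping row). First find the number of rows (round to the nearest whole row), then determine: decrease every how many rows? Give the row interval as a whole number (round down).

Rows = 30.5 × 5.5 = 167.8 → 168 rows.
Stitches to remove: 28 → 14 shaping rows (at 2 st each).
168 / 14 = 12.00 → every 12 rows.

Decrease every 12th row.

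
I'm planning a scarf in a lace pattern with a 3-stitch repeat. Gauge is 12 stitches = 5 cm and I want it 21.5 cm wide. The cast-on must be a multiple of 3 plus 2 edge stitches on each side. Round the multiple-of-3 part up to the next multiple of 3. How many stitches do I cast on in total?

Cast on 52 stitches.

12 / 5 = 2.4 sts per cm.
21.5 × 2.4 = 51.60 sts.
Less 4 edge sts → 47.60 for the repeat.
Next multiple of 3: 48.
Add back 4 edge sts → 52.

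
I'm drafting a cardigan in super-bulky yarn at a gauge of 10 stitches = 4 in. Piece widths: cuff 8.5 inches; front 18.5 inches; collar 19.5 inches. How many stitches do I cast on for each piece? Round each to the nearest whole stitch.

Rate = 10/4 = 2.5 sts per in.
cuff: 8.5 × 2.5 = 21.25 → 21.
front: 18.5 × 2.5 = 46.25 → 46.
collar: 19.5 × 2.5 = 48.75 → 49.

cuff 21; front 46; collar 49.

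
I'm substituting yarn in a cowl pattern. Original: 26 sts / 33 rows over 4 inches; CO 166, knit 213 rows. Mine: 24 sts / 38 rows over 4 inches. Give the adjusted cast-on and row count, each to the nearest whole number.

Stitches: 166 × 24/26 = 153.23 → 153.
Rows: 213 × 38/33 = 245.27 → 245.

Cast on 153 stitches; work 245 rows.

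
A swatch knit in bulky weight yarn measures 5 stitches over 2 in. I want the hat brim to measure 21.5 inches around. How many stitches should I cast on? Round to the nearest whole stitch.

5 stitches / 2 in = 2.5 stitches per inch.
21.5 × 2.5 = 53.75 stitches.
Round to nearest → 54.

54 stitches.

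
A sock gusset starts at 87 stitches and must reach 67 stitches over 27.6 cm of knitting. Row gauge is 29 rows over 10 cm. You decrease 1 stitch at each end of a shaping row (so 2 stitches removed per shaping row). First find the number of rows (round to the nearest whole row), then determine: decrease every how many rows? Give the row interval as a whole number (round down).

Decrease every 8th row.

Rows = 27.6 × 2.9 = 80.0 → 80 rows.
Stitches to remove: 20 → 10 shaping rows (at 2 st each).
80 / 10 = 8.00 → every 8 rows.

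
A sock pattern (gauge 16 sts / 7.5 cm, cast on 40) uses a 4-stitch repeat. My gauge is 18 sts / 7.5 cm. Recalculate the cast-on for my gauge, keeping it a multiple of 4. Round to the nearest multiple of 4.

40 × 18 / 16 = 45.00.
Nearest multiple of 4: 44.

CO 44 sts.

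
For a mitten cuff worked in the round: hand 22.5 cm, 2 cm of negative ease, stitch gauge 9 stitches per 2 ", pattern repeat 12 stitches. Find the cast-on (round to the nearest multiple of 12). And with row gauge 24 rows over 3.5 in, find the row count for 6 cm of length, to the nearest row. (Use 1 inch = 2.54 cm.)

Cast on 36 stitches; work 16 rows.

Finished = 22.5 − 2 = 20.5 cm.
20.5 cm × 1/2.54 = 8.07 inches.
9/2 = 4.5 sts per in; 8.07 × 4.5 = 36.32 sts.
Nearest multiple of 12 → 36.
6 cm = 2.36 inches; × 6.857 = 16.20 → 16 rows.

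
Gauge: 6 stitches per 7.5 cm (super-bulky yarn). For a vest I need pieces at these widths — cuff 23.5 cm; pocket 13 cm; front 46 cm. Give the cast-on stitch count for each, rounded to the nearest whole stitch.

Rate = 6/7.5 = 0.8 sts per cm.
cuff: 23.5 × 0.8 = 18.80 → 19.
pocket: 13 × 0.8 = 10.40 → 10.
front: 46 × 0.8 = 36.80 → 37.

cuff 19; pocket 10; front 37.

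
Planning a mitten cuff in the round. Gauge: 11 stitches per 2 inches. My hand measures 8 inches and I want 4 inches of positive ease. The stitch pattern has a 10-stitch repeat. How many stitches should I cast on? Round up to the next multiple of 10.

Finished = 8 + 4 = 12 inches.
11 / 2 = 5.5 sts/in.
12 × 5.5 = 66.00 sts.
Next multiple of 10: 70.

70 stitches.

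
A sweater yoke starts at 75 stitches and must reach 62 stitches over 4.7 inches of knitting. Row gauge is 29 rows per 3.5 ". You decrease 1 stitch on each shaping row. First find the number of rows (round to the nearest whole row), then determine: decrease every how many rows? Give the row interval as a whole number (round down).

Rows = 4.7 × 8.286 = 38.9 → 39 rows.
Stitches to remove: 13 → 13 shaping rows (at 1 st each).
39 / 13 = 3.00 → every 3 rows.

Decrease every 3rd row.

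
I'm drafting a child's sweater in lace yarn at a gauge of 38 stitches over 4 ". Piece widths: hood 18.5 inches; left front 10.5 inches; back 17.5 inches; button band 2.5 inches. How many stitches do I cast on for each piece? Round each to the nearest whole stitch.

Rate = 38/4 = 9.5 sts per in.
hood: 18.5 × 9.5 = 175.75 → 176.
left front: 10.5 × 9.5 = 99.75 → 100.
back: 17.5 × 9.5 = 166.25 → 166.
button band: 2.5 × 9.5 = 23.75 → 24.

hood 176; left front 100; back 166; button band 24.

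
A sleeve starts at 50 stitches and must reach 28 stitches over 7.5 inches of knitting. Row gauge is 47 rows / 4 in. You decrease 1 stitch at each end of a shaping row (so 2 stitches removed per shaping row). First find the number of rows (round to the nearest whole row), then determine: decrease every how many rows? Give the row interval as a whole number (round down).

Rows = 7.5 × 11.75 = 88.1 → 88 rows.
Stitches to remove: 22 → 11 shaping rows (at 2 st each).
88 / 11 = 8.00 → every 8 rows.

Decrease every 8th row.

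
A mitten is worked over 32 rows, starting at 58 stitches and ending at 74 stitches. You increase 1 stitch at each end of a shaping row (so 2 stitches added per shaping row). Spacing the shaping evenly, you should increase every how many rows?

Increase every 4th row.

Stitches to add: |74 − 58| = 16.
Shaping rows needed: 16 / 2 = 8.
32 rows / 8 = every 4 rows.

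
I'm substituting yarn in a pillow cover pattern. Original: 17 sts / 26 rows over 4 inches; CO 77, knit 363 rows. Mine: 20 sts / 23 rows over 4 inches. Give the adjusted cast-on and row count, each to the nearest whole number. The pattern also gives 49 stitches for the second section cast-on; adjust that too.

Cast on 91 stitches; work 321 rows; second section cast-on 58 stitches.

Stitches: 77 × 20/17 = 90.59 → 91.
Rows: 363 × 23/26 = 321.12 → 321.
second section cast-on: 49 × 20/17 = 57.65 → 58.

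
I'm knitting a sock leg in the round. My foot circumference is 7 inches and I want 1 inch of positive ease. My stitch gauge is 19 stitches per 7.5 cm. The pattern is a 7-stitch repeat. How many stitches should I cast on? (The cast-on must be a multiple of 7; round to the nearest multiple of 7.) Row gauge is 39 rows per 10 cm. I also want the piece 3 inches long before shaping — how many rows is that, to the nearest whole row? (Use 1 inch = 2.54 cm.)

Cast on 49 stitches; work 30 rows.

Finished = 7 + 1 = 8 inches.
8 inches × 2.54 = 20.32 cm.
19/7.5 = 2.533 sts per cm; 20.32 × 2.533 = 51.48 sts.
Nearest multiple of 7 → 49.
3 inches = 7.62 cm; × 3.9 = 29.72 → 30 rows.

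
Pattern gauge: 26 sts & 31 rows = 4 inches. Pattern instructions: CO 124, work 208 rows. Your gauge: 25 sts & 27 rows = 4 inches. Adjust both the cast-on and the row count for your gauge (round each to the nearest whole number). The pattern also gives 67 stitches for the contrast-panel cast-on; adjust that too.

Stitches: 124 × 25/26 = 119.23 → 119.
Rows: 208 × 27/31 = 181.16 → 181.
contrast-panel cast-on: 67 × 25/26 = 64.42 → 64.

Cast on 119 stitches; work 181 rows; contrast-panel cast-on 64 stitches.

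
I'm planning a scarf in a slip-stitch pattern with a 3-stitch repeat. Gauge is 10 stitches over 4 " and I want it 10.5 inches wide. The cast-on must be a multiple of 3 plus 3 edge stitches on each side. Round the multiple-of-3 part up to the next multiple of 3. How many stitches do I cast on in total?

27 stitches.

10 / 4 = 2.5 sts per inch.
10.5 × 2.5 = 26.25 sts.
Less 6 edge sts → 20.25 for the repeat.
Next multiple of 3: 21.
Add back 6 edge sts → 27.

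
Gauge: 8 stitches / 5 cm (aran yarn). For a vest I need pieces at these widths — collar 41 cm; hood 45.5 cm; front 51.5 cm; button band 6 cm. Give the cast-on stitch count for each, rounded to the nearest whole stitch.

Rate = 8/5 = 1.6 sts per cm.
collar: 41 × 1.6 = 65.60 → 66.
hood: 45.5 × 1.6 = 72.80 → 73.
front: 51.5 × 1.6 = 82.40 → 82.
button band: 6 × 1.6 = 9.60 → 10.

collar 66; hood 73; front 82; button band 10.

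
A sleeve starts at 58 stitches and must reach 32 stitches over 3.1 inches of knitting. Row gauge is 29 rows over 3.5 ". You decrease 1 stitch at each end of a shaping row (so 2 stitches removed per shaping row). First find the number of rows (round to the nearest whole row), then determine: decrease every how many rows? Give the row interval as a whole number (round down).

Decrease every 2nd row.

Rows = 3.1 × 8.286 = 25.7 → 26 rows.
Stitches to remove: 26 → 13 shaping rows (at 2 st each).
26 / 13 = 2.00 → every 2 rows.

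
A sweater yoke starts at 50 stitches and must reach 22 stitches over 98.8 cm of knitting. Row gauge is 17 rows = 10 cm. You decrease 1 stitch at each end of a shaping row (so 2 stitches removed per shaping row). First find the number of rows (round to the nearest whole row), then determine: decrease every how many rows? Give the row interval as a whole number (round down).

Rows = 98.8 × 1.7 = 168.0 → 168 rows.
Stitches to remove: 28 → 14 shaping rows (at 2 st each).
168 / 14 = 12.00 → every 12 rows.

Decrease every 12th row.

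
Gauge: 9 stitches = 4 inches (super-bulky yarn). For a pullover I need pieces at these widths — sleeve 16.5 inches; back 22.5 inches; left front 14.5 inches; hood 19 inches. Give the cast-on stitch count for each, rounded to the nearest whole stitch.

Rate = 9/4 = 2.25 sts per in.
sleeve: 16.5 × 2.25 = 37.12 → 37.
back: 22.5 × 2.25 = 50.62 → 51.
left front: 14.5 × 2.25 = 32.62 → 33.
hood: 19 × 2.25 = 42.75 → 43.

sleeve 37; back 51; left front 33; hood 43.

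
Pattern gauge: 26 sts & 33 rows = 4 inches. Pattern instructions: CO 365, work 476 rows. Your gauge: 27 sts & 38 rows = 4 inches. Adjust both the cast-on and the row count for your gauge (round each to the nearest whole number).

Cast on 379 stitches; work 548 rows.

Stitches: 365 × 27/26 = 379.04 → 379.
Rows: 476 × 38/33 = 548.12 → 548.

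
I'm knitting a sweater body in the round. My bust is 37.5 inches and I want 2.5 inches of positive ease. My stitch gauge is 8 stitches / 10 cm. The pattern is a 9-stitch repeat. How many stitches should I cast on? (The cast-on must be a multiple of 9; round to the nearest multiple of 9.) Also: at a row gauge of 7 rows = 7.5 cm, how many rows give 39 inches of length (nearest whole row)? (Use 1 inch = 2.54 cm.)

Cast on 81 stitches; work 92 rows.

Finished = 37.5 + 2.5 = 40 inches.
40 inches × 2.54 = 101.60 cm.
8/10 = 0.8 sts per cm; 101.60 × 0.8 = 81.28 sts.
Nearest multiple of 9 → 81.
39 inches = 99.06 cm; × 0.933 = 92.46 → 92 rows.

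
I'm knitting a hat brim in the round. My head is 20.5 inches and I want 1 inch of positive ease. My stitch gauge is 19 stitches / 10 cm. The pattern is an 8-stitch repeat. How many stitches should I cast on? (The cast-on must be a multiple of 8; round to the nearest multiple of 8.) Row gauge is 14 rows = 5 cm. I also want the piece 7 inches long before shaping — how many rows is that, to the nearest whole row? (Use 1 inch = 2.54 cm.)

Cast on 104 stitches; work 50 rows.

Finished = 20.5 + 1 = 21.5 inches.
21.5 inches × 2.54 = 54.61 cm.
19/10 = 1.9 sts per cm; 54.61 × 1.9 = 103.76 sts.
Nearest multiple of 8 → 104.
7 inches = 17.78 cm; × 2.8 = 49.78 → 50 rows.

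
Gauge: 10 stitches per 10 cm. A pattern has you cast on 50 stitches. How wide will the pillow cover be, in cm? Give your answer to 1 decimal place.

10 stitches / 10 cm = 1 stitches per cm.
50 / 1 = 50.00 cm.

50.0 cm.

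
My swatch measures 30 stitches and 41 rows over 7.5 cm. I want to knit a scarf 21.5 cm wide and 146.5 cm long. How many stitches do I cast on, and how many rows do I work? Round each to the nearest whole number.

Cast on 86 stitches and work 801 rows.

Stitch gauge = 30/7.5 = 4 sts/cm; 21.5 × 4 = 86.00 → 86 sts.
Row gauge = 41/7.5 = 5.467 rows/cm; 146.5 × 5.467 = 800.87 → 801 rows.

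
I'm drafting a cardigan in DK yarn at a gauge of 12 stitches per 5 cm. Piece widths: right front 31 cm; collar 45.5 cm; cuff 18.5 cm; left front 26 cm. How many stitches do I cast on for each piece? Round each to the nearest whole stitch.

right front 74; collar 109; cuff 44; left front 62.

Rate = 12/5 = 2.4 sts per cm.
right front: 31 × 2.4 = 74.40 → 74.
collar: 45.5 × 2.4 = 109.20 → 109.
cuff: 18.5 × 2.4 = 44.40 → 44.
left front: 26 × 2.4 = 62.40 → 62.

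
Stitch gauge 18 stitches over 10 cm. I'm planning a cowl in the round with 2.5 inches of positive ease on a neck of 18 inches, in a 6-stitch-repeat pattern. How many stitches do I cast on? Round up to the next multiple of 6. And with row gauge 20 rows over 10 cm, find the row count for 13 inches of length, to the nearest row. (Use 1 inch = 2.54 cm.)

Finished = 18 + 2.5 = 20.5 inches.
20.5 inches × 2.54 = 52.07 cm.
18/10 = 1.8 sts per cm; 52.07 × 1.8 = 93.73 sts.
Next multiple of 6 → 96.
13 inches = 33.02 cm; × 2 = 66.04 → 66 rows.

Cast on 96 stitches; work 66 rows.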